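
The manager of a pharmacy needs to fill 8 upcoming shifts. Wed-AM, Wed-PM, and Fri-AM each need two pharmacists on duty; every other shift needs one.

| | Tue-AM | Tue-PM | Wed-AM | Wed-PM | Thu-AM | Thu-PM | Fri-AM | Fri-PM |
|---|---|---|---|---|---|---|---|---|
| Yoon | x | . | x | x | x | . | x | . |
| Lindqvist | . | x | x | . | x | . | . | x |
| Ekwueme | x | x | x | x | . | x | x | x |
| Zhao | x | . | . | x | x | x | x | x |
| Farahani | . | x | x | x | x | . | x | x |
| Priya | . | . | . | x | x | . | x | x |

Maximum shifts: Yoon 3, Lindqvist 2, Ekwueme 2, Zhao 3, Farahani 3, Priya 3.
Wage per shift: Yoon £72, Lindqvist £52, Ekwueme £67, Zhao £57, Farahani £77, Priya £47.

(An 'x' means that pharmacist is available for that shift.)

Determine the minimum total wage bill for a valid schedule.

Picking the cheapest available pharmacist for each shift independently would cost £587, but that ignores the shift limits.
An optimal schedule: Tue-AM→Zhao, Tue-PM→Lindqvist, Wed-AM→Lindqvist+Ekwueme, Wed-PM→Priya+Zhao, Thu-AM→Priya, Thu-PM→Zhao, Fri-AM→Ekwueme+Yoon, Fri-PM→Priya.
Total: 57 + 52 + 52 + 67 + 47 + 57 + 47 + 57 + 67 + 72 + 47 = £622.

£622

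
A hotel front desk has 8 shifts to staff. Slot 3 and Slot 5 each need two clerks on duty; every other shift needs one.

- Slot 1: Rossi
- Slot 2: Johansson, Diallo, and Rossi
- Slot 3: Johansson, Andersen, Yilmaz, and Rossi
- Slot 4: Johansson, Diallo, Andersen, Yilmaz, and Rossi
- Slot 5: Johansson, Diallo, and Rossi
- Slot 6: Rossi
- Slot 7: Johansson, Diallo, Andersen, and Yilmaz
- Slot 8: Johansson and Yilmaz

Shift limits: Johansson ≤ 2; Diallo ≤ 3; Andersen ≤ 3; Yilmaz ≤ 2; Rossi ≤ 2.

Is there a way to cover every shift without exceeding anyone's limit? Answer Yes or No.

Yes

Slot 1 can only be covered by Rossi, so that assignment is forced.
Slot 6 can only be covered by Rossi, so that assignment is forced.
One valid schedule: Slot 1→Rossi, Slot 2→Diallo, Slot 3→Andersen+Yilmaz, Slot 4→Andersen, Slot 5→Johansson+Diallo, Slot 6→Rossi, Slot 7→Diallo, Slot 8→Johansson.
Loads: Johansson 2/2, Diallo 3/3, Andersen 2/3, Yilmaz 1/2, Rossi 2/2 — all within limits.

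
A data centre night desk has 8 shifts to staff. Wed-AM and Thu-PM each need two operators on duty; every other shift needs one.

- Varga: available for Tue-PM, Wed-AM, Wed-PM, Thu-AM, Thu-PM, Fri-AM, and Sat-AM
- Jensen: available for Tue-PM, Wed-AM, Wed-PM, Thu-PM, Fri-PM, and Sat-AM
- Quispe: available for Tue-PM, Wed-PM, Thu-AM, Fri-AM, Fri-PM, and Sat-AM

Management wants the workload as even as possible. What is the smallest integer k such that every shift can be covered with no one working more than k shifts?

4

With 3 operators and 10 worker-slots to fill, someone must work at least ⌈10/3⌉ = 4 shifts, so k ≥ 4.
k = 4 works: Tue-PM→Jensen, Wed-AM→Varga+Jensen, Wed-PM→Quispe, Thu-AM→Varga, Thu-PM→Varga+Jensen, Fri-AM→Varga, Fri-PM→Jensen, Sat-AM→Quispe.
Loads: Varga 4, Jensen 4, Quispe 2 — all ≤ 4.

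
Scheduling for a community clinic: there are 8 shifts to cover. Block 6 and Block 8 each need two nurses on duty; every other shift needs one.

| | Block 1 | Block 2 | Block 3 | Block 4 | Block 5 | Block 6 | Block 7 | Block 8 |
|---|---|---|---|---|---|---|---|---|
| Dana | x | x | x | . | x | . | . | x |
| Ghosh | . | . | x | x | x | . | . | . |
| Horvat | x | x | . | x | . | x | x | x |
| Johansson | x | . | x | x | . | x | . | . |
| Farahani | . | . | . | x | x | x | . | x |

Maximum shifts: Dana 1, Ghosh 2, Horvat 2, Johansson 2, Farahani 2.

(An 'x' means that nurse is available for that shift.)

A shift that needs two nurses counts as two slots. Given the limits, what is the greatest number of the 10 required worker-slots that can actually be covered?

9

Total capacity across all nurses is 1+2+2+2+2 = 9, and 10 slots are needed, so at most 9 can be filled.
An assignment achieving 9: Block 1→Horvat, Block 2→Dana, Block 3→Ghosh, Block 4→Johansson, Block 5→Ghosh, Block 6→Johansson+Farahani, Block 7→Horvat, Block 8→Farahani.
Loads: Dana 1/1, Ghosh 2/2, Horvat 2/2, Johansson 2/2, Farahani 2/2.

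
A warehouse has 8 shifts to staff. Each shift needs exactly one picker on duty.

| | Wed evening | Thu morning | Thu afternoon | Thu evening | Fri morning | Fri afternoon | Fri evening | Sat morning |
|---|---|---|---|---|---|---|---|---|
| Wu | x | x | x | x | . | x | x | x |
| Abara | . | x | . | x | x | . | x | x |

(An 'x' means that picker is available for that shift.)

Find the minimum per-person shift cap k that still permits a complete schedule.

4

With 2 pickers and 8 worker-slots to fill, someone must work at least ⌈8/2⌉ = 4 shifts, so k ≥ 4.
k = 4 works: Wed evening→Wu, Thu morning→Wu, Thu afternoon→Wu, Thu evening→Abara, Fri morning→Abara, Fri afternoon→Wu, Fri evening→Abara, Sat morning→Abara.
Loads: Wu 4, Abara 4 — all ≤ 4.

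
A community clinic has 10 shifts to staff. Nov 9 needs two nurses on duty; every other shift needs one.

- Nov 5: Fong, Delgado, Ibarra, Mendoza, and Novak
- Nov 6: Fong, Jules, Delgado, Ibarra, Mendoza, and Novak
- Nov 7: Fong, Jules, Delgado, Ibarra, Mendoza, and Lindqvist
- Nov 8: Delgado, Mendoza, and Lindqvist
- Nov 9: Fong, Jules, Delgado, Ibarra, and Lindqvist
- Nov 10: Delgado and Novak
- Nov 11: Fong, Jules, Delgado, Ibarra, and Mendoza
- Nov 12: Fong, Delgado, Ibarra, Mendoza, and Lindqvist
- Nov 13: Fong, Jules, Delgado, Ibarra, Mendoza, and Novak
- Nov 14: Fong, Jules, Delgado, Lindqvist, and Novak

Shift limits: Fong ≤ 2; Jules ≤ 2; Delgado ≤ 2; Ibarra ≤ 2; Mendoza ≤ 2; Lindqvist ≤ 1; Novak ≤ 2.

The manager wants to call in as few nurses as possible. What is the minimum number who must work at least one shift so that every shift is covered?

11 slots to fill and no one can take more than 2, so at least ⌈11/2⌉ = 6 nurses are needed.
Fong, Jules, Delgado, Ibarra, Mendoza, and Lindqvist alone can cover everything: Nov 5→Fong, Nov 6→Jules, Nov 7→Mendoza, Nov 8→Delgado, Nov 9→Ibarra+Lindqvist, Nov 10→Delgado, Nov 11→Jules, Nov 12→Ibarra, Nov 13→Mendoza, Nov 14→Fong.

6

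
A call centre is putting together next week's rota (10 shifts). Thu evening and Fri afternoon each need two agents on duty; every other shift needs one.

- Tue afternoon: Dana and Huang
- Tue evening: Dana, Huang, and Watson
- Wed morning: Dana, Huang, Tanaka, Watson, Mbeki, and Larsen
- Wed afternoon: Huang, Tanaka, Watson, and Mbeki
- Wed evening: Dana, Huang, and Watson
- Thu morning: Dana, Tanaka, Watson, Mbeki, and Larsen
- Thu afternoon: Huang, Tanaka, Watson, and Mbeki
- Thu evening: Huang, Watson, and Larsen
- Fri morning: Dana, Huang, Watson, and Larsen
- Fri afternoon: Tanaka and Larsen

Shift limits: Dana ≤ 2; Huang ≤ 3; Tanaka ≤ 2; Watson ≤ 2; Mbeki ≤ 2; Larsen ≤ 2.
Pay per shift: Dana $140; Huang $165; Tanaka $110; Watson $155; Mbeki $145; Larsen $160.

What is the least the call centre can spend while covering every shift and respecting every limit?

$1750

Fri afternoon can only be covered by Tanaka and Larsen, so that assignment is forced.
Picking the cheapest available agent for each shift independently would cost $1585, but that ignores the shift limits.
An optimal schedule: Tue afternoon→Dana, Tue evening→Dana, Wed morning→Huang, Wed afternoon→Tanaka, Wed evening→Watson, Thu morning→Mbeki, Thu afternoon→Mbeki, Thu evening→Watson+Larsen, Fri morning→Huang, Fri afternoon→Tanaka+Larsen.
Total: 140 + 140 + 165 + 110 + 155 + 145 + 145 + 155 + 160 + 165 + 110 + 160 = $1750.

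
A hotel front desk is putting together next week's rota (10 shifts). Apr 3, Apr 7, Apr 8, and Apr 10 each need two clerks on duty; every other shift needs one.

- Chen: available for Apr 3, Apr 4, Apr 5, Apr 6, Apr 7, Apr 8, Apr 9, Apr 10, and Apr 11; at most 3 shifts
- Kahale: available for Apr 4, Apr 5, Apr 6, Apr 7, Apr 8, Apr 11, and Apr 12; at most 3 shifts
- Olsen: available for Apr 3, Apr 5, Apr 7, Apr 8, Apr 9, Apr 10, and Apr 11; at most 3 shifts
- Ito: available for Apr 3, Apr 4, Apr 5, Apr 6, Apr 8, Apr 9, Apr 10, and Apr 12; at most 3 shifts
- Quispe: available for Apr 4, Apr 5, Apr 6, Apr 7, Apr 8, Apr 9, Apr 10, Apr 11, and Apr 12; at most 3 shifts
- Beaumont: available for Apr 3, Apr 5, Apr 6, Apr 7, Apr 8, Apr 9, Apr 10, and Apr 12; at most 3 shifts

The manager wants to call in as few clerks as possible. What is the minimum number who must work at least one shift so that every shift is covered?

5

14 slots to fill and no one can take more than 3, so at least ⌈14/3⌉ = 5 clerks are needed.
Chen, Kahale, Olsen, Ito, and Quispe alone can cover everything: Apr 3→Chen+Olsen, Apr 4→Chen, Apr 5→Kahale, Apr 6→Chen, Apr 7→Olsen+Quispe, Apr 8→Ito+Quispe, Apr 9→Olsen, Apr 10→Ito+Quispe, Apr 11→Kahale, Apr 12→Kahale.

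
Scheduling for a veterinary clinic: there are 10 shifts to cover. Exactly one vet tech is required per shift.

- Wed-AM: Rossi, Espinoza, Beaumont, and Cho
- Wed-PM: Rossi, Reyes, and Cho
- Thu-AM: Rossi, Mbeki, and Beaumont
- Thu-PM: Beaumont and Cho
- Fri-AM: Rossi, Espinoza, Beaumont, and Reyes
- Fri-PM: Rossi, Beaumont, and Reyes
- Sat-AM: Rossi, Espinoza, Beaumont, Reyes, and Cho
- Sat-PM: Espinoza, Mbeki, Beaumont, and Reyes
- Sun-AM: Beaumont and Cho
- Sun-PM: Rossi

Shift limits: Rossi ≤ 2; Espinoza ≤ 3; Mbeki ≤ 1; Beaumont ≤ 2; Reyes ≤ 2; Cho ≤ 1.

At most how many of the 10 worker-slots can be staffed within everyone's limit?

Total capacity across all vet techs is 2+3+1+2+2+1 = 11, and 10 slots are needed, so at most 10 can be filled.
An assignment achieving 10: Wed-AM→Espinoza, Wed-PM→Rossi, Thu-AM→Mbeki, Thu-PM→Beaumont, Fri-AM→Espinoza, Fri-PM→Reyes, Sat-AM→Reyes, Sat-PM→Espinoza, Sun-AM→Beaumont, Sun-PM→Rossi.
Loads: Rossi 2/2, Espinoza 3/3, Mbeki 1/1, Beaumont 2/2, Reyes 2/2, Cho 0/1.

10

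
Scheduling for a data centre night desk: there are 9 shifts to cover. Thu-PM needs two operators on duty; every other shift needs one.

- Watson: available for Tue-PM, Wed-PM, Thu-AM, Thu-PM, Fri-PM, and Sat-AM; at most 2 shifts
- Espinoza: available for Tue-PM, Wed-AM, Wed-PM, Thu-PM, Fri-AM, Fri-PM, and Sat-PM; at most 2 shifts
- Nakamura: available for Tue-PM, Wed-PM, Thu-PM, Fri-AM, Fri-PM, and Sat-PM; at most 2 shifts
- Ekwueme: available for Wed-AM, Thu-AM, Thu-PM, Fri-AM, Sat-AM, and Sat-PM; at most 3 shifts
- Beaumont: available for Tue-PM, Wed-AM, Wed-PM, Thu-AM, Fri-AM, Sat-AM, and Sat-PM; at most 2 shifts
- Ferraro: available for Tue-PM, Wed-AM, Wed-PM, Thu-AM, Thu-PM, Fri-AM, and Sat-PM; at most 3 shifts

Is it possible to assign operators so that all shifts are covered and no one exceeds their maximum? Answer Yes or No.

Yes

One valid schedule: Tue-PM→Espinoza, Wed-AM→Espinoza, Wed-PM→Nakamura, Thu-AM→Ekwueme, Thu-PM→Ekwueme+Ferraro, Fri-AM→Nakamura, Fri-PM→Watson, Sat-AM→Watson, Sat-PM→Ekwueme.
Loads: Watson 2/2, Espinoza 2/2, Nakamura 2/2, Ekwueme 3/3, Beaumont 0/2, Ferraro 1/3 — all within limits.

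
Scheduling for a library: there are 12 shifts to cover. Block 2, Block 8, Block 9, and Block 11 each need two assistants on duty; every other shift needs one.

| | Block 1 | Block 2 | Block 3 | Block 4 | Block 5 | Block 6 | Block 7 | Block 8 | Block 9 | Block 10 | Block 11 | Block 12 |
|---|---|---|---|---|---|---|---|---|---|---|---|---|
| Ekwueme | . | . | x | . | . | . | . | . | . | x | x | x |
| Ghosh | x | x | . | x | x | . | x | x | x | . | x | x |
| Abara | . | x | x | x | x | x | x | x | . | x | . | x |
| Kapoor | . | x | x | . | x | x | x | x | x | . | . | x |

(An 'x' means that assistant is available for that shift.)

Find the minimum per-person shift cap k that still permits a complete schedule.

With 4 assistants and 16 worker-slots to fill, someone must work at least ⌈16/4⌉ = 4 shifts, so k ≥ 4.
k = 4 works: Block 1→Ghosh, Block 2→Abara+Kapoor, Block 3→Ekwueme, Block 4→Ghosh, Block 5→Abara, Block 6→Abara, Block 7→Kapoor, Block 8→Abara+Kapoor, Block 9→Ghosh+Kapoor, Block 10→Ekwueme, Block 11→Ekwueme+Ghosh, Block 12→Ekwueme.
Loads: Ekwueme 4, Ghosh 4, Abara 4, Kapoor 4 — all ≤ 4.

4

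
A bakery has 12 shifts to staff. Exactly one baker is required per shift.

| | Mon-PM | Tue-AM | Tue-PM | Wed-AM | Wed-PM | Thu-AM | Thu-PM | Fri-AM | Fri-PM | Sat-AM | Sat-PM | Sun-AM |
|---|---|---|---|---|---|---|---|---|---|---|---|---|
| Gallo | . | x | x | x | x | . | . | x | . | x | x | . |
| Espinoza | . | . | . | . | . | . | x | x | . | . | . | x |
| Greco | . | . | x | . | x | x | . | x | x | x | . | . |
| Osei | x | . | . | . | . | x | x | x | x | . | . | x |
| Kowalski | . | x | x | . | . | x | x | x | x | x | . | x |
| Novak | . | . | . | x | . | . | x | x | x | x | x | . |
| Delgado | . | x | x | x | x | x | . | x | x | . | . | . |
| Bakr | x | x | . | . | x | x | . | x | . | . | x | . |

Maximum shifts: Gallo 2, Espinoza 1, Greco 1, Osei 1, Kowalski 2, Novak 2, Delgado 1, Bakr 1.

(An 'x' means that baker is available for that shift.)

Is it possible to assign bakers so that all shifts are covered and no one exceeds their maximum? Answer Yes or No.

Total capacity is 2+1+1+1+2+2+1+1 = 11 but 12 worker-slots are needed — infeasible.

No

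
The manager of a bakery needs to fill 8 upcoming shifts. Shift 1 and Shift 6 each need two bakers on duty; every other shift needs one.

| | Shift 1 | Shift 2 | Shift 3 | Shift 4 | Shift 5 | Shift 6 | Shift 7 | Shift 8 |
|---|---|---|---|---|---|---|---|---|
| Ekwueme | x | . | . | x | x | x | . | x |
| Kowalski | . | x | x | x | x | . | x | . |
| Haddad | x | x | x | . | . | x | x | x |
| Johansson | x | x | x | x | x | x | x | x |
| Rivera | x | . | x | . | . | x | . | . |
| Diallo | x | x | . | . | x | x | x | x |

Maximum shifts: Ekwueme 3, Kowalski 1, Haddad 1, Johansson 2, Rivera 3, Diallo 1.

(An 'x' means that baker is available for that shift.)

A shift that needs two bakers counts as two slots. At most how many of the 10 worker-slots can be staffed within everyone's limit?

10

Total capacity across all bakers is 3+1+1+2+3+1 = 11, and 10 slots are needed, so at most 10 can be filled.
An assignment achieving 10: Shift 1→Johansson+Rivera, Shift 2→Kowalski, Shift 3→Haddad, Shift 4→Ekwueme, Shift 5→Ekwueme, Shift 6→Rivera+Diallo, Shift 7→Johansson, Shift 8→Ekwueme.
Loads: Ekwueme 3/3, Kowalski 1/1, Haddad 1/1, Johansson 2/2, Rivera 2/3, Diallo 1/1.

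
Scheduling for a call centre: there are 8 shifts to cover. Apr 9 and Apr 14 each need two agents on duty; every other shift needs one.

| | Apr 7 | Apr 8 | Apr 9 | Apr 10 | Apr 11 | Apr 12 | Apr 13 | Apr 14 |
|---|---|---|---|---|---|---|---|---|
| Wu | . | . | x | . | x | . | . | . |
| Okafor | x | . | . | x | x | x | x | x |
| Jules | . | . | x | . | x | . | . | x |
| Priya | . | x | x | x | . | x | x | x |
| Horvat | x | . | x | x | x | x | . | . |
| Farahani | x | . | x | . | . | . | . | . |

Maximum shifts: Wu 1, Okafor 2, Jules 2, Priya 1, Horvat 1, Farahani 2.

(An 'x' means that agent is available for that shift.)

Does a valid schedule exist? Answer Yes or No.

Shifts {Apr 8, Apr 10, Apr 12, Apr 13, Apr 14} need 6 worker-slots in total, but the agents available for any of those shifts (Okafor, Jules, Priya, and Horvat) can supply at most 5 among them. So no valid schedule exists.

No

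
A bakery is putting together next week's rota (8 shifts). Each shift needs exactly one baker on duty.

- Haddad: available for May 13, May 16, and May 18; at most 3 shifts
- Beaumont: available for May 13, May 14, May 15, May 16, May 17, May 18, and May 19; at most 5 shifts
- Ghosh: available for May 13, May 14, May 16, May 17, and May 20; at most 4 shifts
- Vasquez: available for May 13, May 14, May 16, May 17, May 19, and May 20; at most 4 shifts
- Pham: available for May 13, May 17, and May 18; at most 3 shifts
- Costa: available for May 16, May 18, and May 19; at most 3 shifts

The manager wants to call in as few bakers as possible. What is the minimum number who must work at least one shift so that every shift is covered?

8 slots to fill and no one can take more than 5, so at least ⌈8/5⌉ = 2 bakers are needed.
Beaumont and Ghosh alone can cover everything: May 13→Beaumont, May 14→Beaumont, May 15→Beaumont, May 16→Ghosh, May 17→Ghosh, May 18→Beaumont, May 19→Beaumont, May 20→Ghosh.

2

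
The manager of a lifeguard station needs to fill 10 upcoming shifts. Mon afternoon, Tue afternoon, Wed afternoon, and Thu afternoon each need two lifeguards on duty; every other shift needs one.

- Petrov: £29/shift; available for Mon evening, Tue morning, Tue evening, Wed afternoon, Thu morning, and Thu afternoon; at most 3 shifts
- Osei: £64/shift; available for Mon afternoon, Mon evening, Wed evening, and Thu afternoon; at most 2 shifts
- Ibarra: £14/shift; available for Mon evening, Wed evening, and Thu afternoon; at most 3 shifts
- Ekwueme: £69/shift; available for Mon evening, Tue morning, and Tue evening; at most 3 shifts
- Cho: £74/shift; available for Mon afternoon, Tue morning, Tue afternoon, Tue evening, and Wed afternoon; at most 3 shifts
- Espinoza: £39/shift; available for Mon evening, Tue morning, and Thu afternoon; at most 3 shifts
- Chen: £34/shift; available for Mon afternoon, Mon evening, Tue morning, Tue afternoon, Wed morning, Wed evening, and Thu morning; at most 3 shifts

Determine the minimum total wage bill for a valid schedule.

Tue afternoon can only be covered by Cho and Chen, so that assignment is forced.
Wed morning can only be covered by Chen, so that assignment is forced.
Wed afternoon can only be covered by Petrov and Cho, so that assignment is forced.
Picking the cheapest available lifeguard for each shift independently would cost £501, but that ignores the shift limits.
An optimal schedule: Mon afternoon→Chen+Osei, Mon evening→Ibarra, Tue morning→Espinoza, Tue afternoon→Chen+Cho, Tue evening→Petrov, Wed morning→Chen, Wed afternoon→Petrov+Cho, Wed evening→Ibarra, Thu morning→Petrov, Thu afternoon→Ibarra+Espinoza.
Total: 34 + 64 + 14 + 39 + 34 + 74 + 29 + 34 + 29 + 74 + 14 + 29 + 14 + 39 = £521.

£521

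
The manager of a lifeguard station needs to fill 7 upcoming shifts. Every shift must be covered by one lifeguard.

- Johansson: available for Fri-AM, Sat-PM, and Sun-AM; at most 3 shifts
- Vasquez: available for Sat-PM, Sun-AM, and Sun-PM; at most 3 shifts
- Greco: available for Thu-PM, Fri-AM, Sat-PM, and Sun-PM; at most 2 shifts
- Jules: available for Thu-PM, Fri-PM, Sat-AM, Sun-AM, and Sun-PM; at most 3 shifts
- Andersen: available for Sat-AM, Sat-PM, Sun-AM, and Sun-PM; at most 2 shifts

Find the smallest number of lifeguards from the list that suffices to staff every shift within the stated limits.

3

7 slots to fill and no one can take more than 3, so at least ⌈7/3⌉ = 3 lifeguards are needed.
Johansson, Vasquez, and Jules alone can cover everything: Thu-PM→Jules, Fri-AM→Johansson, Fri-PM→Jules, Sat-AM→Jules, Sat-PM→Johansson, Sun-AM→Johansson, Sun-PM→Vasquez.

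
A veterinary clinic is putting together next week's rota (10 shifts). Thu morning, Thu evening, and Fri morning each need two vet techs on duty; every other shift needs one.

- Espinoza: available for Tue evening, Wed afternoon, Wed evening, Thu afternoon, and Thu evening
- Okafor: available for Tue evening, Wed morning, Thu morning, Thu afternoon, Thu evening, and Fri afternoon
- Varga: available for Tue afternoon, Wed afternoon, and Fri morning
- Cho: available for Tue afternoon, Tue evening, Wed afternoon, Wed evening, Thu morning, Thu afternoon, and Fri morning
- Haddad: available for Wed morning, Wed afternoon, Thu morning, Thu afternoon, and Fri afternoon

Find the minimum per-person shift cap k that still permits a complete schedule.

3

With 5 vet techs and 13 worker-slots to fill, someone must work at least ⌈13/5⌉ = 3 shifts, so k ≥ 3.
k = 3 works: Tue afternoon→Varga, Tue evening→Espinoza, Wed morning→Okafor, Wed afternoon→Varga, Wed evening→Espinoza, Thu morning→Cho+Haddad, Thu afternoon→Cho, Thu evening→Espinoza+Okafor, Fri morning→Varga+Cho, Fri afternoon→Okafor.
Loads: Espinoza 3, Okafor 3, Varga 3, Cho 3, Haddad 1 — all ≤ 3.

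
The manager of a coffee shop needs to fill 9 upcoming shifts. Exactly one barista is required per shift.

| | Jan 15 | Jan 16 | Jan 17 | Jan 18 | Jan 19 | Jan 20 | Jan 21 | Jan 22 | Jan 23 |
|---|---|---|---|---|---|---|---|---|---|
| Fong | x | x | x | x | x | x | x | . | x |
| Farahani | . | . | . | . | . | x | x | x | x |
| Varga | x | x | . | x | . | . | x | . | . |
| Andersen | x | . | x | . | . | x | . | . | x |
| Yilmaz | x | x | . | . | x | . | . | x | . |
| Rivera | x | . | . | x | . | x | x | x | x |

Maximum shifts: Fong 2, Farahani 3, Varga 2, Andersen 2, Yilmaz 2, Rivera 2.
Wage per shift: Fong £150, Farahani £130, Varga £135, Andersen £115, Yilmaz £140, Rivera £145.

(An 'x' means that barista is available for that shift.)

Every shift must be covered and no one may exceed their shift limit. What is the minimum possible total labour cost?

£1170

Picking the cheapest available barista for each shift independently would cost £1130, but that ignores the shift limits.
An optimal schedule: Jan 15→Yilmaz, Jan 16→Varga, Jan 17→Andersen, Jan 18→Varga, Jan 19→Yilmaz, Jan 20→Andersen, Jan 21→Farahani, Jan 22→Farahani, Jan 23→Farahani.
Total: 140 + 135 + 115 + 135 + 140 + 115 + 130 + 130 + 130 = £1170.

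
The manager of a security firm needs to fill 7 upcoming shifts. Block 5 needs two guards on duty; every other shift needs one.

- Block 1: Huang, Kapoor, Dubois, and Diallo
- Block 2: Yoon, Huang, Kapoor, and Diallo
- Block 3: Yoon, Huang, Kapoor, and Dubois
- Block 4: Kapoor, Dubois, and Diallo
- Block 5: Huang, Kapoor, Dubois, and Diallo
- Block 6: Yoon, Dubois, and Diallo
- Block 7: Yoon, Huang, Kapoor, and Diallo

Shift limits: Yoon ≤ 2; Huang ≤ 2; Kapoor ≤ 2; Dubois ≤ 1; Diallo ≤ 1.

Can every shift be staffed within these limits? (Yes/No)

Yes

One valid schedule: Block 1→Huang, Block 2→Yoon, Block 3→Huang, Block 4→Kapoor, Block 5→Dubois+Diallo, Block 6→Yoon, Block 7→Kapoor.
Loads: Yoon 2/2, Huang 2/2, Kapoor 2/2, Dubois 1/1, Diallo 1/1 — all within limits.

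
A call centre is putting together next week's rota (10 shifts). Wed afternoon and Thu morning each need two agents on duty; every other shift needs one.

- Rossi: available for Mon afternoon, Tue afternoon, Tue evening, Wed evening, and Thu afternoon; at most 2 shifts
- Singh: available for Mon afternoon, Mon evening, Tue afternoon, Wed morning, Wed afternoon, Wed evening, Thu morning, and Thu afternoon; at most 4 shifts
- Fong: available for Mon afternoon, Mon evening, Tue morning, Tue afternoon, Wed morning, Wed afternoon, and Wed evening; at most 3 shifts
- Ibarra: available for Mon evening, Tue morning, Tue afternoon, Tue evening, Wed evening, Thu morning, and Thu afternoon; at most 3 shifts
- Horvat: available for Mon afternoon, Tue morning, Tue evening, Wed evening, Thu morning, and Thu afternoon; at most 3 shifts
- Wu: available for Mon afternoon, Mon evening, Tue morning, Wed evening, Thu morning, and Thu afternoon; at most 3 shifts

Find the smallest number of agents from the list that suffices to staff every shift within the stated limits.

12 slots to fill and no one can take more than 4, so at least ⌈12/4⌉ = 3 agents are needed.
Any 3 agents together have capacity at most 4+3+3 = 10 < 12 slots, so 3 can never suffice.
Rossi, Singh, Fong, and Ibarra alone can cover everything: Mon afternoon→Rossi, Mon evening→Singh, Tue morning→Fong, Tue afternoon→Fong, Tue evening→Rossi, Wed morning→Singh, Wed afternoon→Singh+Fong, Wed evening→Ibarra, Thu morning→Singh+Ibarra, Thu afternoon→Ibarra.

4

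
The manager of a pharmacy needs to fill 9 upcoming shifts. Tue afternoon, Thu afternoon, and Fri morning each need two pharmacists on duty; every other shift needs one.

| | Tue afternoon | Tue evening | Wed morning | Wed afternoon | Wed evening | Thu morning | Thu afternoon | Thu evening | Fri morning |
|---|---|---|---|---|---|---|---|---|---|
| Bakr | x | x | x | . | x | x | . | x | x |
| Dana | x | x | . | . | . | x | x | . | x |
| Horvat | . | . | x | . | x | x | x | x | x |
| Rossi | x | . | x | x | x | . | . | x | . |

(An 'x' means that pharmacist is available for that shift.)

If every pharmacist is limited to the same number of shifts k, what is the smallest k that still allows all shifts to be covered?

3

With 4 pharmacists and 12 worker-slots to fill, someone must work at least ⌈12/4⌉ = 3 shifts, so k ≥ 3.
k = 3 works: Tue afternoon→Bakr+Dana, Tue evening→Bakr, Wed morning→Bakr, Wed afternoon→Rossi, Wed evening→Rossi, Thu morning→Horvat, Thu afternoon→Dana+Horvat, Thu evening→Rossi, Fri morning→Dana+Horvat.
Loads: Bakr 3, Dana 3, Horvat 3, Rossi 3 — all ≤ 3.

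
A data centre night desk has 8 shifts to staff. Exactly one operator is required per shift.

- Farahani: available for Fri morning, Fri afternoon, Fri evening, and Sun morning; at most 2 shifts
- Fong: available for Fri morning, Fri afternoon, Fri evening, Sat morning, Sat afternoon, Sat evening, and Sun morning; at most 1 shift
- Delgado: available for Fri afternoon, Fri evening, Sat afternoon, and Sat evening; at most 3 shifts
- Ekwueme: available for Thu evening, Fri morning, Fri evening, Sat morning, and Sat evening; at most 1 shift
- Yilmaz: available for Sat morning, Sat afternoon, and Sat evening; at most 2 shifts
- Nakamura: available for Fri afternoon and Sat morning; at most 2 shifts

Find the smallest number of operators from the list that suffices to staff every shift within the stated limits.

8 slots to fill and no one can take more than 3, so at least ⌈8/3⌉ = 3 operators are needed.
Any 3 operators together have capacity at most 3+2+2 = 7 < 8 slots, so 3 can never suffice.
Farahani, Delgado, Ekwueme, and Yilmaz alone can cover everything: Thu evening→Ekwueme, Fri morning→Farahani, Fri afternoon→Delgado, Fri evening→Delgado, Sat morning→Yilmaz, Sat afternoon→Delgado, Sat evening→Yilmaz, Sun morning→Farahani.

4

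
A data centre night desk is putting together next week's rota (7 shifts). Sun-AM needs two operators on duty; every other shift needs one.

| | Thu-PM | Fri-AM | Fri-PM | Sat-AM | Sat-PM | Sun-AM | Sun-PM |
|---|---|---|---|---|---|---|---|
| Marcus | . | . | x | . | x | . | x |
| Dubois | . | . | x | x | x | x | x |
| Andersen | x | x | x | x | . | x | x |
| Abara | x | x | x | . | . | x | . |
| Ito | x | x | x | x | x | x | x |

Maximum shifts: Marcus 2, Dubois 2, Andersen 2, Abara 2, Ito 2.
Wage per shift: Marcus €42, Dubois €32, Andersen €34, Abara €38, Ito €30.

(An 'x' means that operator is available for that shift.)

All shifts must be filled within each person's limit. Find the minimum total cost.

€268

Picking the cheapest available operator for each shift independently would cost €242, but that ignores the shift limits.
An optimal schedule: Thu-PM→Ito, Fri-AM→Ito, Fri-PM→Abara, Sat-AM→Dubois, Sat-PM→Dubois, Sun-AM→Andersen+Abara, Sun-PM→Andersen.
Total: 30 + 30 + 38 + 32 + 32 + 34 + 38 + 34 = €268.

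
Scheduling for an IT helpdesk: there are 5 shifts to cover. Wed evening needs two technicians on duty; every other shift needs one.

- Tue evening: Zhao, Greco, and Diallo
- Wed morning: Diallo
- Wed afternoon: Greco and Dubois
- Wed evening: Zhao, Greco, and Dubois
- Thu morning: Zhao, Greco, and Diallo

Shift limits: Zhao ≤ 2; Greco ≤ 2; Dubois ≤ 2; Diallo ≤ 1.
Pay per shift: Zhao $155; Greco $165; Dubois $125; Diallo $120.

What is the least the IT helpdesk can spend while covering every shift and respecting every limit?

$845

Wed morning can only be covered by Diallo, so that assignment is forced.
Picking the cheapest available technician for each shift independently would cost $765, but that ignores the shift limits.
An optimal schedule: Tue evening→Zhao, Wed morning→Diallo, Wed afternoon→Dubois, Wed evening→Dubois+Zhao, Thu morning→Greco.
Total: 155 + 120 + 125 + 125 + 155 + 165 = $845.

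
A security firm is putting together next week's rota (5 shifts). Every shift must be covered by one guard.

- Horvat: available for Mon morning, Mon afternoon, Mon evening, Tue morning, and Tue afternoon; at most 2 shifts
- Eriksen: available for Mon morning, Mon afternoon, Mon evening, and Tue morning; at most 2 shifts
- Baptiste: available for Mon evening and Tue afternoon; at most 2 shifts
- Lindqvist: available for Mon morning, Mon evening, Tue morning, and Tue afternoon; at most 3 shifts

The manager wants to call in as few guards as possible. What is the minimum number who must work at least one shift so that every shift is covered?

2

5 slots to fill and no one can take more than 3, so at least ⌈5/3⌉ = 2 guards are needed.
Horvat and Lindqvist alone can cover everything: Mon morning→Horvat, Mon afternoon→Horvat, Mon evening→Lindqvist, Tue morning→Lindqvist, Tue afternoon→Lindqvist.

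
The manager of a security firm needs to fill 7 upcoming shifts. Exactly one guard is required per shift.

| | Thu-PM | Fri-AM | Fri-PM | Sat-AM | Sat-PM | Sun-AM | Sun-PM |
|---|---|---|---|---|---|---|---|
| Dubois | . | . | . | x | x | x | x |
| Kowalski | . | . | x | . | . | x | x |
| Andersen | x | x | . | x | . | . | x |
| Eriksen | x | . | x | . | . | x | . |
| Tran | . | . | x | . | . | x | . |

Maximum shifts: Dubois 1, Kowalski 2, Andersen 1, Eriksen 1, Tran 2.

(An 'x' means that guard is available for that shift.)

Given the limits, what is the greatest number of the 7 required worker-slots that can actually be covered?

Total capacity across all guards is 1+2+1+1+2 = 7, and 7 slots are needed, so at most 7 can be filled.
Shifts {Fri-AM, Sat-AM, Sat-PM} need 3 slots but only Dubois and Andersen are available for them, supplying at most 2 — so at least 1 slot must go unfilled.
An assignment achieving 6: Thu-PM→Eriksen, Fri-AM→Andersen, Fri-PM→Kowalski, Sat-PM→Dubois, Sun-AM→Tran, Sun-PM→Kowalski.
Loads: Dubois 1/1, Kowalski 2/2, Andersen 1/1, Eriksen 1/1, Tran 1/2.

6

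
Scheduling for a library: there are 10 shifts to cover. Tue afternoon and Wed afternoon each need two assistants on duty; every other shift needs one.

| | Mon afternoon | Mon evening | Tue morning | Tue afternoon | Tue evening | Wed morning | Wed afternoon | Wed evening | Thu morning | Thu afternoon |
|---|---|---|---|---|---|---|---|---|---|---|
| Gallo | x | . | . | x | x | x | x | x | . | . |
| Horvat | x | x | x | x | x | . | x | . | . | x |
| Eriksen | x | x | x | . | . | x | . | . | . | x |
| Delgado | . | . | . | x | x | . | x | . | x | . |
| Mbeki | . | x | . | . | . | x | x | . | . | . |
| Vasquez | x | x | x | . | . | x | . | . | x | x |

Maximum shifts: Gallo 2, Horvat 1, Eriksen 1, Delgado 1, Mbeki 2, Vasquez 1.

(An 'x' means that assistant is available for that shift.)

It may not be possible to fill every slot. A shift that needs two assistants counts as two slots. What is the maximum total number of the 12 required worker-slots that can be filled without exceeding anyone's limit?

Total capacity across all assistants is 2+1+1+1+2+1 = 8, and 12 slots are needed, so at most 8 can be filled.
An assignment achieving 8: Mon afternoon→Vasquez, Mon evening→Mbeki, Tue morning→Horvat, Tue afternoon→Gallo, Wed morning→Mbeki, Wed evening→Gallo, Thu morning→Delgado, Thu afternoon→Eriksen.
Loads: Gallo 2/2, Horvat 1/1, Eriksen 1/1, Delgado 1/1, Mbeki 2/2, Vasquez 1/1.

8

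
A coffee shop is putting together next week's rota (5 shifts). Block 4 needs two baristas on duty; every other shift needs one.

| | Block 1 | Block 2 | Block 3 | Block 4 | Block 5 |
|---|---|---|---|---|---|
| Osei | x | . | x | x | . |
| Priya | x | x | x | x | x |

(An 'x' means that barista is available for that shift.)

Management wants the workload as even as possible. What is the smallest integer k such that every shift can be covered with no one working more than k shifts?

3

With 2 baristas and 6 worker-slots to fill, someone must work at least ⌈6/2⌉ = 3 shifts, so k ≥ 3.
k = 3 works: Block 1→Osei, Block 2→Priya, Block 3→Osei, Block 4→Osei+Priya, Block 5→Priya.
Loads: Osei 3, Priya 3 — all ≤ 3.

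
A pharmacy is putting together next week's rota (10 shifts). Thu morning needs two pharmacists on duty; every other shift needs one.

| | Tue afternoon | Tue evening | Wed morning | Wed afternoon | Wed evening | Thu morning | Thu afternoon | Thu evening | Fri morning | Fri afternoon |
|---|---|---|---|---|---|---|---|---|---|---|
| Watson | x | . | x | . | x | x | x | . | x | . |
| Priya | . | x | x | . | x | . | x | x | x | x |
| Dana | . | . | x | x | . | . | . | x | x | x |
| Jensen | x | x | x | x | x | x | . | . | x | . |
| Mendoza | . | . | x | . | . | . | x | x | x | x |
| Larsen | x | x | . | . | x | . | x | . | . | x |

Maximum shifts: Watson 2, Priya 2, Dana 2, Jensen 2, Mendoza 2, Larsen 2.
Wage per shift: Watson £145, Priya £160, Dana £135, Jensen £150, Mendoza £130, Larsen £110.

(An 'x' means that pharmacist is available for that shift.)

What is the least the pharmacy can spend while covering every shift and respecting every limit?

Thu morning can only be covered by Watson and Jensen, so that assignment is forced.
Picking the cheapest available pharmacist for each shift independently would cost £1370, but that ignores the shift limits.
An optimal schedule: Tue afternoon→Larsen, Tue evening→Larsen, Wed morning→Jensen, Wed afternoon→Dana, Wed evening→Watson, Thu morning→Watson+Jensen, Thu afternoon→Mendoza, Thu evening→Mendoza, Fri morning→Priya, Fri afternoon→Dana.
Total: 110 + 110 + 150 + 135 + 145 + 145 + 150 + 130 + 130 + 160 + 135 = £1500.

£1500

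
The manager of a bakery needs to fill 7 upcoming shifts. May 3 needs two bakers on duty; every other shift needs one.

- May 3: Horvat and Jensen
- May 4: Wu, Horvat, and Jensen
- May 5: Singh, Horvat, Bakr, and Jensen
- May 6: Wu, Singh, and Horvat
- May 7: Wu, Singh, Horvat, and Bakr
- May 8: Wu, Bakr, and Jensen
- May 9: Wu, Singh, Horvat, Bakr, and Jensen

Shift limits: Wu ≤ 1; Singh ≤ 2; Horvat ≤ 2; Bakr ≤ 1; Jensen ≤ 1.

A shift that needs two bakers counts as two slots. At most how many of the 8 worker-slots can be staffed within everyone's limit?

7

Total capacity across all bakers is 1+2+2+1+1 = 7, and 8 slots are needed, so at most 7 can be filled.
An assignment achieving 7: May 3→Horvat+Jensen, May 4→Wu, May 5→Singh, May 6→Singh, May 7→Horvat, May 8→Bakr.
Loads: Wu 1/1, Singh 2/2, Horvat 2/2, Bakr 1/1, Jensen 1/1.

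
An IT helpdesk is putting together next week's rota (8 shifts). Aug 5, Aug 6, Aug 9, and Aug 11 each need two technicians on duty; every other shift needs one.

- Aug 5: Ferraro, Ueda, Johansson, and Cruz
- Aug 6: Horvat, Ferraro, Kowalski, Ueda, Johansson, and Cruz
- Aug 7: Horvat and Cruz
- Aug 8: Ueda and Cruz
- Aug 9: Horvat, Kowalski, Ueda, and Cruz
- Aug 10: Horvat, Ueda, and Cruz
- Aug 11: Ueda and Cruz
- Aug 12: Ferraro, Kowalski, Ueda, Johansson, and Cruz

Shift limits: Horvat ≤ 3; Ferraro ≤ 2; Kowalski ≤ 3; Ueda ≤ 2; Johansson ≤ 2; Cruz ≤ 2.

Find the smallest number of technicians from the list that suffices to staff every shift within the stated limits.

12 slots to fill and no one can take more than 3, so at least ⌈12/3⌉ = 4 technicians are needed.
Any 4 technicians together have capacity at most 3+3+2+2 = 10 < 12 slots, so 4 can never suffice.
Horvat, Ferraro, Kowalski, Ueda, and Cruz alone can cover everything: Aug 5→Ferraro+Cruz, Aug 6→Ferraro+Kowalski, Aug 7→Horvat, Aug 8→Ueda, Aug 9→Horvat+Kowalski, Aug 10→Horvat, Aug 11→Ueda+Cruz, Aug 12→Kowalski.

5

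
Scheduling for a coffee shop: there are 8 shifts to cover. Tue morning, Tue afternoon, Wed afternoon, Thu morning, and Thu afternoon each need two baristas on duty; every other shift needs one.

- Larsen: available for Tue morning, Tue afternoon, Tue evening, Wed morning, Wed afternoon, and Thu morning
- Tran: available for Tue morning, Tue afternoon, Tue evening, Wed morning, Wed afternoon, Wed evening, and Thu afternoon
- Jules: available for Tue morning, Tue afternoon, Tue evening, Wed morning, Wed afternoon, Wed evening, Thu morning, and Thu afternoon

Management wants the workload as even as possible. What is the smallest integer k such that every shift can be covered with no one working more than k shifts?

5

With 3 baristas and 13 worker-slots to fill, someone must work at least ⌈13/3⌉ = 5 shifts, so k ≥ 5.
k = 5 works: Tue morning→Larsen+Tran, Tue afternoon→Larsen+Tran, Tue evening→Larsen, Wed morning→Larsen, Wed afternoon→Tran+Jules, Wed evening→Tran, Thu morning→Larsen+Jules, Thu afternoon→Tran+Jules.
Loads: Larsen 5, Tran 5, Jules 3 — all ≤ 5.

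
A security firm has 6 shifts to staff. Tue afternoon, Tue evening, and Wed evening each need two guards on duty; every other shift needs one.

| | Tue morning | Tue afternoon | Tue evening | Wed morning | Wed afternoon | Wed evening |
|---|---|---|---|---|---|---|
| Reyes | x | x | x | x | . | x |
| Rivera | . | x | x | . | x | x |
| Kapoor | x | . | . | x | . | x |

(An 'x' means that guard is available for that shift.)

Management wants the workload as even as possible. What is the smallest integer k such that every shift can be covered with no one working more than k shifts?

3

With 3 guards and 9 worker-slots to fill, someone must work at least ⌈9/3⌉ = 3 shifts, so k ≥ 3.
k = 3 works: Tue morning→Kapoor, Tue afternoon→Reyes+Rivera, Tue evening→Reyes+Rivera, Wed morning→Kapoor, Wed afternoon→Rivera, Wed evening→Reyes+Kapoor.
Loads: Reyes 3, Rivera 3, Kapoor 3 — all ≤ 3.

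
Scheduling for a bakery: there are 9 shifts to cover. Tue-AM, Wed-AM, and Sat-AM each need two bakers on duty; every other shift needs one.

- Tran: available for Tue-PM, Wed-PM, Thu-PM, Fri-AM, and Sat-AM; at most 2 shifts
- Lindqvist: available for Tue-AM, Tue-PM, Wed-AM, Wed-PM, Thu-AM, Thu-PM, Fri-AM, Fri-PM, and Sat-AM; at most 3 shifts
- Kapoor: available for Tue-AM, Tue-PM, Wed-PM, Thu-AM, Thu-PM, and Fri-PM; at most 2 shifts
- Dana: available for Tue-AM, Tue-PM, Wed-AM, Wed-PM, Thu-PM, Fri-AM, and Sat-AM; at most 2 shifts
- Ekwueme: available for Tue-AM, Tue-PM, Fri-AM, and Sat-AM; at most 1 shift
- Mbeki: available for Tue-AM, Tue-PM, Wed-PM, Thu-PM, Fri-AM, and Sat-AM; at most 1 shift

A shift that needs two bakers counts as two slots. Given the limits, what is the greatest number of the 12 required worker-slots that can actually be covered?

Total capacity across all bakers is 2+3+2+2+1+1 = 11, and 12 slots are needed, so at most 11 can be filled.
An assignment achieving 11: Tue-AM→Kapoor+Dana, Tue-PM→Kapoor, Wed-AM→Lindqvist+Dana, Wed-PM→Tran, Thu-AM→Lindqvist, Thu-PM→Tran, Fri-AM→Ekwueme, Fri-PM→Lindqvist, Sat-AM→Mbeki.
Loads: Tran 2/2, Lindqvist 3/3, Kapoor 2/2, Dana 2/2, Ekwueme 1/1, Mbeki 1/1.

11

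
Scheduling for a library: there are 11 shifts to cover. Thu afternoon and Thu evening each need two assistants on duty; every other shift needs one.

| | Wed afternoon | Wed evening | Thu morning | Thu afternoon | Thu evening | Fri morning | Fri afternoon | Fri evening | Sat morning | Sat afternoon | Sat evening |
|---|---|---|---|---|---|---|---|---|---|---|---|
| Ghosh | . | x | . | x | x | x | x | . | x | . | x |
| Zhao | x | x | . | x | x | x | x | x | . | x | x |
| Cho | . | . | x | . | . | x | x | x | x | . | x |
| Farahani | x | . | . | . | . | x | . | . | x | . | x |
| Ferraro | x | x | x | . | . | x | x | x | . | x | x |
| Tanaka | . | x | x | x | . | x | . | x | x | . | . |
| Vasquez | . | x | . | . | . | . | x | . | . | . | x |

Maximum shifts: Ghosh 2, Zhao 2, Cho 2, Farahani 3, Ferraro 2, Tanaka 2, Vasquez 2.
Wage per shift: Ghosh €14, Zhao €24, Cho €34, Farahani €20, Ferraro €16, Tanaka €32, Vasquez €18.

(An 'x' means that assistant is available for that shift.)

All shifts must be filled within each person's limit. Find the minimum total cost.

Thu evening can only be covered by Ghosh and Zhao, so that assignment is forced.
Picking the cheapest available assistant for each shift independently would cost €210, but that ignores the shift limits.
An optimal schedule: Wed afternoon→Ferraro, Wed evening→Vasquez, Thu morning→Tanaka, Thu afternoon→Ghosh+Zhao, Thu evening→Ghosh+Zhao, Fri morning→Farahani, Fri afternoon→Vasquez, Fri evening→Tanaka, Sat morning→Farahani, Sat afternoon→Ferraro, Sat evening→Farahani.
Total: 16 + 18 + 32 + 14 + 24 + 14 + 24 + 20 + 18 + 32 + 20 + 16 + 20 = €268.

€268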